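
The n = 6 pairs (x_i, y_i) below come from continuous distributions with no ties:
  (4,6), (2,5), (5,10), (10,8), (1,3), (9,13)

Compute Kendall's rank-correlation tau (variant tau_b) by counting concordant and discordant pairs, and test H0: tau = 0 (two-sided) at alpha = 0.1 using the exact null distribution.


Step 1: Enumerate the 15 unordered pairs (i,j) with i<j and classify each by sign(x_j-x_i) * sign(y_j-y_i).
  (1,2):dx=-2,dy=-1->C; (1,3):dx=+1,dy=+4->C; (1,4):dx=+6,dy=+2->C; (1,5):dx=-3,dy=-3->C
  (1,6):dx=+5,dy=+7->C; (2,3):dx=+3,dy=+5->C; (2,4):dx=+8,dy=+3->C; (2,5):dx=-1,dy=-2->C
  (2,6):dx=+7,dy=+8->C; (3,4):dx=+5,dy=-2->D; (3,5):dx=-4,dy=-7->C; (3,6):dx=+4,dy=+3->C
  (4,5):dx=-9,dy=-5->C; (4,6):dx=-1,dy=+5->D; (5,6):dx=+8,dy=+10->C
Step 2: C = 13, D = 2, total pairs = 15.
Step 3: tau = (C - D)/(n(n-1)/2) = (13 - 2)/15 = 0.733333.
Step 4: Exact two-sided p-value (enumerate n! = 720 permutations of y under H0): p = 0.055556.
Step 5: alpha = 0.1. reject H0.

tau_b = 0.7333 (C=13, D=2), p = 0.055556, reject H0.


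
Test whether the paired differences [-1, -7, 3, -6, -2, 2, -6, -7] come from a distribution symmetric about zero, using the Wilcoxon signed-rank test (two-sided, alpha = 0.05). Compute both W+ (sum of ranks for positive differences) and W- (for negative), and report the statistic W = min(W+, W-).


Step 1: Drop any zero differences (none here) and take |d_i|.
|d| = [1, 7, 3, 6, 2, 2, 6, 7]
Step 2: Midrank |d_i| (ties get averaged ranks).
ranks: |1|->1, |7|->7.5, |3|->4, |6|->5.5, |2|->2.5, |2|->2.5, |6|->5.5, |7|->7.5
Step 3: Attach original signs; sum ranks with positive sign and with negative sign.
W+ = 4 + 2.5 = 6.5
W- = 1 + 7.5 + 5.5 + 2.5 + 5.5 + 7.5 = 29.5
(Check: W+ + W- = 36 should equal n(n+1)/2 = 36.)
Step 4: Test statistic W = min(W+, W-) = 6.5.
Step 5: Ties in |d|, so use the tie-corrected normal approximation.
        E[W] = n(n+1)/4 = 8*9/4 = 18.
        Tie groups: |d|=2 (t=2), |d|=6 (t=2), |d|=7 (t=2); sum(t^3 - t) = 18.
        Var[W] = n(n+1)(2n+1)/24 - sum(t^3-t)/48 = 1224/24 - 18/48 = 50.625.
        z = (W - E[W]) / sqrt(Var[W]) = (6.5 - 18) / 7.1151 = -1.6163.
        Two-sided p = 2*Phi(z) = 0.106035.
Step 6: alpha = 0.05. fail to reject H0.

W+ = 6.5, W- = 29.5, W = min = 6.5, p = 0.106035, fail to reject H0.


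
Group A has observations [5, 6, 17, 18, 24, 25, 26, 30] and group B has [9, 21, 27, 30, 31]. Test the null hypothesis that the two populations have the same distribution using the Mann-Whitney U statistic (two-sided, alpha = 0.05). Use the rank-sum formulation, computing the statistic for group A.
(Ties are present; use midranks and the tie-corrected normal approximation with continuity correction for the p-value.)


Step 1: Combine and sort all 13 observations; assign midranks.
sorted (value, group): (5,X), (6,X), (9,Y), (17,X), (18,X), (21,Y), (24,X), (25,X), (26,X), (27,Y), (30,X), (30,Y), (31,Y)
ranks: 5->1, 6->2, 9->3, 17->4, 18->5, 21->6, 24->7, 25->8, 26->9, 27->10, 30->11.5, 30->11.5, 31->13
Step 2: Rank sum for X: R1 = 1 + 2 + 4 + 5 + 7 + 8 + 9 + 11.5 = 47.5.
Step 3: U_X = R1 - n1(n1+1)/2 = 47.5 - 8*9/2 = 47.5 - 36 = 11.5.
       U_Y = n1*n2 - U_X = 40 - 11.5 = 28.5.
Step 4: Ties are present, so use the tie-corrected normal approximation (with continuity correction) for the p-value.
Step 5: p-value = 0.240919; compare to alpha = 0.05. fail to reject H0.

U_X = 11.5, p = 0.240919, fail to reject H0 at alpha = 0.05.


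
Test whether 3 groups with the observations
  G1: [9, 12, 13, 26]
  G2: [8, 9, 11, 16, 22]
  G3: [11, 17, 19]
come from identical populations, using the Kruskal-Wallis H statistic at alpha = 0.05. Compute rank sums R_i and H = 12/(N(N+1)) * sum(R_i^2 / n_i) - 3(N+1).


Step 1: Combine all N = 12 observations and assign midranks.
sorted (value, group, rank): (8,G2,1), (9,G1,2.5), (9,G2,2.5), (11,G2,4.5), (11,G3,4.5), (12,G1,6), (13,G1,7), (16,G2,8), (17,G3,9), (19,G3,10), (22,G2,11), (26,G1,12)
Step 2: Sum ranks within each group.
R_1 = 27.5 (n_1 = 4)
R_2 = 27 (n_2 = 5)
R_3 = 23.5 (n_3 = 3)
Step 3: H = 12/(N(N+1)) * sum(R_i^2/n_i) - 3(N+1)
     = 12/(12*13) * (27.5^2/4 + 27^2/5 + 23.5^2/3) - 3*13
     = 0.076923 * 518.946 - 39
     = 0.918910.
Step 4: Ties present; correction factor C = 1 - 12/(12^3 - 12) = 0.993007. Corrected H = 0.918910 / 0.993007 = 0.925381.
Step 5: Under H0, H ~ chi^2(2); p-value = 0.629587.
Step 6: alpha = 0.05. fail to reject H0.

H = 0.9254, df = 2, p = 0.629587, fail to reject H0.


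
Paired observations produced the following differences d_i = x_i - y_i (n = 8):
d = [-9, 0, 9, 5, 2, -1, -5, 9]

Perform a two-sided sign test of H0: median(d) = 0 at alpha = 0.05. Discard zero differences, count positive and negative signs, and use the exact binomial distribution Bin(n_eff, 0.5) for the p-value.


Step 1: Discard zero differences. Original n = 8; n_eff = number of nonzero differences = 7.
Nonzero differences (with sign): -9, +9, +5, +2, -1, -5, +9
Step 2: Count signs: positive = 4, negative = 3.
Step 3: Under H0: P(positive) = 0.5, so the number of positives S ~ Bin(7, 0.5).
Step 4: Two-sided exact p-value = sum of Bin(7,0.5) probabilities at or below the observed probability = 1.000000.
Step 5: alpha = 0.05. fail to reject H0.

n_eff = 7, pos = 4, neg = 3, p = 1.000000, fail to reject H0.


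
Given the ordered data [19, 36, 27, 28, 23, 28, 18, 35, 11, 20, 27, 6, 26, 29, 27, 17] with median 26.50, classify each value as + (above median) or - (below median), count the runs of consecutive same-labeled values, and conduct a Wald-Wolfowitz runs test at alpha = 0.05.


Step 1: Compute median = 26.50; label A = above, B = below.
Labels in order: BAAABABABBABBAAB  (n_A = 8, n_B = 8)
Step 2: Count runs R = 11.
Step 3: Under H0 (random ordering), E[R] = 2*n_A*n_B/(n_A+n_B) + 1 = 2*8*8/16 + 1 = 9.0000.
        Var[R] = 2*n_A*n_B*(2*n_A*n_B - n_A - n_B) / ((n_A+n_B)^2 * (n_A+n_B-1)) = 14336/3840 = 3.7333.
        SD[R] = 1.9322.
Step 4: Continuity-corrected z = (R - 0.5 - E[R]) / SD[R] = (11 - 0.5 - 9.0000) / 1.9322 = 0.7763.
Step 5: Two-sided p-value via normal approximation = 2*(1 - Phi(|z|)) = 0.437558.
Step 6: alpha = 0.05. fail to reject H0.

R = 11, z = 0.7763, p = 0.437558, fail to reject H0.


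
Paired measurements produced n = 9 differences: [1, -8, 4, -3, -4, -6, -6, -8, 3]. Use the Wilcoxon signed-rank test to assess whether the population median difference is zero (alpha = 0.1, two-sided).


Step 1: Drop any zero differences (none here) and take |d_i|.
|d| = [1, 8, 4, 3, 4, 6, 6, 8, 3]
Step 2: Midrank |d_i| (ties get averaged ranks).
ranks: |1|->1, |8|->8.5, |4|->4.5, |3|->2.5, |4|->4.5, |6|->6.5, |6|->6.5, |8|->8.5, |3|->2.5
Step 3: Attach original signs; sum ranks with positive sign and with negative sign.
W+ = 1 + 4.5 + 2.5 = 8
W- = 8.5 + 2.5 + 4.5 + 6.5 + 6.5 + 8.5 = 37
(Check: W+ + W- = 45 should equal n(n+1)/2 = 45.)
Step 4: Test statistic W = min(W+, W-) = 8.
Step 5: Ties in |d|, so use the tie-corrected normal approximation.
        E[W] = n(n+1)/4 = 9*10/4 = 22.5.
        Tie groups: |d|=3 (t=2), |d|=4 (t=2), |d|=6 (t=2), |d|=8 (t=2); sum(t^3 - t) = 24.
        Var[W] = n(n+1)(2n+1)/24 - sum(t^3-t)/48 = 1710/24 - 24/48 = 70.75.
        z = (W - E[W]) / sqrt(Var[W]) = (8 - 22.5) / 8.4113 = -1.7239.
        Two-sided p = 2*Phi(z) = 0.084731.
Step 6: alpha = 0.1. reject H0.

W+ = 8, W- = 37, W = min = 8, p = 0.084731, reject H0.


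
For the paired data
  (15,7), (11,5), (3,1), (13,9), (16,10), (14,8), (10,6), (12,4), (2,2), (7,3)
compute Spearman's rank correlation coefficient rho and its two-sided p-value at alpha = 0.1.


Step 1: Rank x and y separately (midranks; no ties here).
rank(x): 15->9, 11->5, 3->2, 13->7, 16->10, 14->8, 10->4, 12->6, 2->1, 7->3
rank(y): 7->7, 5->5, 1->1, 9->9, 10->10, 8->8, 6->6, 4->4, 2->2, 3->3
Step 2: d_i = R_x(i) - R_y(i); compute d_i^2.
  (9-7)^2=4, (5-5)^2=0, (2-1)^2=1, (7-9)^2=4, (10-10)^2=0, (8-8)^2=0, (4-6)^2=4, (6-4)^2=4, (1-2)^2=1, (3-3)^2=0
sum(d^2) = 18.
Step 3: rho = 1 - 6*18 / (10*(10^2 - 1)) = 1 - 108/990 = 0.890909.
Step 4: Under H0, t = rho * sqrt((n-2)/(1-rho^2)) = 5.5482 ~ t(8).
Step 5: Two-sided p-value from the t-distribution with 8 df = 0.000542.
Step 6: alpha = 0.1. reject H0.

rho = 0.8909, p = 0.000542, reject H0 at alpha = 0.1.


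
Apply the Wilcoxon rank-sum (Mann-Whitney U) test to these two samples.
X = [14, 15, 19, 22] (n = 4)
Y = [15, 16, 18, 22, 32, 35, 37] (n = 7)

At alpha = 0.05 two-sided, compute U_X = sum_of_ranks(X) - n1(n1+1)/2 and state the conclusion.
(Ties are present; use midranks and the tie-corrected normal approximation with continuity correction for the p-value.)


Step 1: Combine and sort all 11 observations; assign midranks.
sorted (value, group): (14,X), (15,X), (15,Y), (16,Y), (18,Y), (19,X), (22,X), (22,Y), (32,Y), (35,Y), (37,Y)
ranks: 14->1, 15->2.5, 15->2.5, 16->4, 18->5, 19->6, 22->7.5, 22->7.5, 32->9, 35->10, 37->11
Step 2: Rank sum for X: R1 = 1 + 2.5 + 6 + 7.5 = 17.
Step 3: U_X = R1 - n1(n1+1)/2 = 17 - 4*5/2 = 17 - 10 = 7.
       U_Y = n1*n2 - U_X = 28 - 7 = 21.
Step 4: Ties are present, so use the tie-corrected normal approximation (with continuity correction) for the p-value.
Step 5: p-value = 0.217200; compare to alpha = 0.05. fail to reject H0.

U_X = 7, p = 0.217200, fail to reject H0 at alpha = 0.05.


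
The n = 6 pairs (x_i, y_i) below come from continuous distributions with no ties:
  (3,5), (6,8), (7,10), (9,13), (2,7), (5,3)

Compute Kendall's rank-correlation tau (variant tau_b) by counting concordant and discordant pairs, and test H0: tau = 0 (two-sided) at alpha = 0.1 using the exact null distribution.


Step 1: Enumerate the 15 unordered pairs (i,j) with i<j and classify each by sign(x_j-x_i) * sign(y_j-y_i).
  (1,2):dx=+3,dy=+3->C; (1,3):dx=+4,dy=+5->C; (1,4):dx=+6,dy=+8->C; (1,5):dx=-1,dy=+2->D
  (1,6):dx=+2,dy=-2->D; (2,3):dx=+1,dy=+2->C; (2,4):dx=+3,dy=+5->C; (2,5):dx=-4,dy=-1->C
  (2,6):dx=-1,dy=-5->C; (3,4):dx=+2,dy=+3->C; (3,5):dx=-5,dy=-3->C; (3,6):dx=-2,dy=-7->C
  (4,5):dx=-7,dy=-6->C; (4,6):dx=-4,dy=-10->C; (5,6):dx=+3,dy=-4->D
Step 2: C = 12, D = 3, total pairs = 15.
Step 3: tau = (C - D)/(n(n-1)/2) = (12 - 3)/15 = 0.600000.
Step 4: Exact two-sided p-value (enumerate n! = 720 permutations of y under H0): p = 0.136111.
Step 5: alpha = 0.1. fail to reject H0.

tau_b = 0.6000 (C=12, D=3), p = 0.136111, fail to reject H0.


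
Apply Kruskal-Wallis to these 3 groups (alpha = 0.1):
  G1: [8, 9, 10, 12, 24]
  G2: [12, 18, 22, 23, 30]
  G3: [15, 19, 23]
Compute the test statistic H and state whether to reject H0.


Step 1: Combine all N = 13 observations and assign midranks.
sorted (value, group, rank): (8,G1,1), (9,G1,2), (10,G1,3), (12,G1,4.5), (12,G2,4.5), (15,G3,6), (18,G2,7), (19,G3,8), (22,G2,9), (23,G2,10.5), (23,G3,10.5), (24,G1,12), (30,G2,13)
Step 2: Sum ranks within each group.
R_1 = 22.5 (n_1 = 5)
R_2 = 44 (n_2 = 5)
R_3 = 24.5 (n_3 = 3)
Step 3: H = 12/(N(N+1)) * sum(R_i^2/n_i) - 3(N+1)
     = 12/(13*14) * (22.5^2/5 + 44^2/5 + 24.5^2/3) - 3*14
     = 0.065934 * 688.533 - 42
     = 3.397802.
Step 4: Ties present; correction factor C = 1 - 12/(13^3 - 13) = 0.994505. Corrected H = 3.397802 / 0.994505 = 3.416575.
Step 5: Under H0, H ~ chi^2(2); p-value = 0.181176.
Step 6: alpha = 0.1. fail to reject H0.

H = 3.4166, df = 2, p = 0.181176, fail to reject H0.


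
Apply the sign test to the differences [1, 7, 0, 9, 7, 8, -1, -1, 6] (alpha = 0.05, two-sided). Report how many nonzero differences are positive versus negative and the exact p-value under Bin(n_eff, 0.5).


Step 1: Discard zero differences. Original n = 9; n_eff = number of nonzero differences = 8.
Nonzero differences (with sign): +1, +7, +9, +7, +8, -1, -1, +6
Step 2: Count signs: positive = 6, negative = 2.
Step 3: Under H0: P(positive) = 0.5, so the number of positives S ~ Bin(8, 0.5).
Step 4: Two-sided exact p-value = sum of Bin(8,0.5) probabilities at or below the observed probability = 0.289062.
Step 5: alpha = 0.05. fail to reject H0.

n_eff = 8, pos = 6, neg = 2, p = 0.289062, fail to reject H0.


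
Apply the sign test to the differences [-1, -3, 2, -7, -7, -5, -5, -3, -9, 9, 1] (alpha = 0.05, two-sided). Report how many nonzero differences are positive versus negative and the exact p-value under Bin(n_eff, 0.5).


Step 1: Discard zero differences. Original n = 11; n_eff = number of nonzero differences = 11.
Nonzero differences (with sign): -1, -3, +2, -7, -7, -5, -5, -3, -9, +9, +1
Step 2: Count signs: positive = 3, negative = 8.
Step 3: Under H0: P(positive) = 0.5, so the number of positives S ~ Bin(11, 0.5).
Step 4: Two-sided exact p-value = sum of Bin(11,0.5) probabilities at or below the observed probability = 0.226562.
Step 5: alpha = 0.05. fail to reject H0.

n_eff = 11, pos = 3, neg = 8, p = 0.226562, fail to reject H0.


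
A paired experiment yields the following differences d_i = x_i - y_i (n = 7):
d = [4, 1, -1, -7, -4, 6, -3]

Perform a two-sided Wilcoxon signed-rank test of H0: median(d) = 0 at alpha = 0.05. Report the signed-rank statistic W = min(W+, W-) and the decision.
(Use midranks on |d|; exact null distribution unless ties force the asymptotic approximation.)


Step 1: Drop any zero differences (none here) and take |d_i|.
|d| = [4, 1, 1, 7, 4, 6, 3]
Step 2: Midrank |d_i| (ties get averaged ranks).
ranks: |4|->4.5, |1|->1.5, |1|->1.5, |7|->7, |4|->4.5, |6|->6, |3|->3
Step 3: Attach original signs; sum ranks with positive sign and with negative sign.
W+ = 4.5 + 1.5 + 6 = 12
W- = 1.5 + 7 + 4.5 + 3 = 16
(Check: W+ + W- = 28 should equal n(n+1)/2 = 28.)
Step 4: Test statistic W = min(W+, W-) = 12.
Step 5: Ties in |d|, so use the tie-corrected normal approximation.
        E[W] = n(n+1)/4 = 7*8/4 = 14.
        Tie groups: |d|=1 (t=2), |d|=4 (t=2); sum(t^3 - t) = 12.
        Var[W] = n(n+1)(2n+1)/24 - sum(t^3-t)/48 = 840/24 - 12/48 = 34.75.
        z = (W - E[W]) / sqrt(Var[W]) = (12 - 14) / 5.8949 = -0.3393.
        Two-sided p = 2*Phi(z) = 0.734402.
Step 6: alpha = 0.05. fail to reject H0.

W+ = 12, W- = 16, W = min = 12, p = 0.734402, fail to reject H0.


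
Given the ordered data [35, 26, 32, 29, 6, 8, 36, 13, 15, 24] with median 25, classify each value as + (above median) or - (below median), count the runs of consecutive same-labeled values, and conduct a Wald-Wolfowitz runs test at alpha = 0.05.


Step 1: Compute median = 25; label A = above, B = below.
Labels in order: AAAABBABBB  (n_A = 5, n_B = 5)
Step 2: Count runs R = 4.
Step 3: Under H0 (random ordering), E[R] = 2*n_A*n_B/(n_A+n_B) + 1 = 2*5*5/10 + 1 = 6.0000.
        Var[R] = 2*n_A*n_B*(2*n_A*n_B - n_A - n_B) / ((n_A+n_B)^2 * (n_A+n_B-1)) = 2000/900 = 2.2222.
        SD[R] = 1.4907.
Step 4: Continuity-corrected z = (R + 0.5 - E[R]) / SD[R] = (4 + 0.5 - 6.0000) / 1.4907 = -1.0062.
Step 5: Two-sided p-value via normal approximation = 2*(1 - Phi(|z|)) = 0.314305.
Step 6: alpha = 0.05. fail to reject H0.

R = 4, z = -1.0062, p = 0.314305, fail to reject H0.


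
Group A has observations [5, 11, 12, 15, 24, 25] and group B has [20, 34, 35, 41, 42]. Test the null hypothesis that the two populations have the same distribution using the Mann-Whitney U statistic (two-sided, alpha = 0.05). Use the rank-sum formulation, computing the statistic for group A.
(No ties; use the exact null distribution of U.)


Step 1: Combine and sort all 11 observations; assign midranks.
sorted (value, group): (5,X), (11,X), (12,X), (15,X), (20,Y), (24,X), (25,X), (34,Y), (35,Y), (41,Y), (42,Y)
ranks: 5->1, 11->2, 12->3, 15->4, 20->5, 24->6, 25->7, 34->8, 35->9, 41->10, 42->11
Step 2: Rank sum for X: R1 = 1 + 2 + 3 + 4 + 6 + 7 = 23.
Step 3: U_X = R1 - n1(n1+1)/2 = 23 - 6*7/2 = 23 - 21 = 2.
       U_Y = n1*n2 - U_X = 30 - 2 = 28.
Step 4: No ties, so the exact null distribution of U (based on enumerating the C(11,6) = 462 equally likely rank assignments) gives the two-sided p-value.
Step 5: p-value = 0.017316; compare to alpha = 0.05. reject H0.

U_X = 2, p = 0.017316, reject H0 at alpha = 0.05.


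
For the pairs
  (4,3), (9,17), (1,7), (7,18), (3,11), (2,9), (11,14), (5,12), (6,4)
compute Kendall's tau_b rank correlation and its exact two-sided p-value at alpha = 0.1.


Step 1: Enumerate the 36 unordered pairs (i,j) with i<j and classify each by sign(x_j-x_i) * sign(y_j-y_i).
  (1,2):dx=+5,dy=+14->C; (1,3):dx=-3,dy=+4->D; (1,4):dx=+3,dy=+15->C; (1,5):dx=-1,dy=+8->D
  (1,6):dx=-2,dy=+6->D; (1,7):dx=+7,dy=+11->C; (1,8):dx=+1,dy=+9->C; (1,9):dx=+2,dy=+1->C
  (2,3):dx=-8,dy=-10->C; (2,4):dx=-2,dy=+1->D; (2,5):dx=-6,dy=-6->C; (2,6):dx=-7,dy=-8->C
  (2,7):dx=+2,dy=-3->D; (2,8):dx=-4,dy=-5->C; (2,9):dx=-3,dy=-13->C; (3,4):dx=+6,dy=+11->C
  (3,5):dx=+2,dy=+4->C; (3,6):dx=+1,dy=+2->C; (3,7):dx=+10,dy=+7->C; (3,8):dx=+4,dy=+5->C
  (3,9):dx=+5,dy=-3->D; (4,5):dx=-4,dy=-7->C; (4,6):dx=-5,dy=-9->C; (4,7):dx=+4,dy=-4->D
  (4,8):dx=-2,dy=-6->C; (4,9):dx=-1,dy=-14->C; (5,6):dx=-1,dy=-2->C; (5,7):dx=+8,dy=+3->C
  (5,8):dx=+2,dy=+1->C; (5,9):dx=+3,dy=-7->D; (6,7):dx=+9,dy=+5->C; (6,8):dx=+3,dy=+3->C
  (6,9):dx=+4,dy=-5->D; (7,8):dx=-6,dy=-2->C; (7,9):dx=-5,dy=-10->C; (8,9):dx=+1,dy=-8->D
Step 2: C = 26, D = 10, total pairs = 36.
Step 3: tau = (C - D)/(n(n-1)/2) = (26 - 10)/36 = 0.444444.
Step 4: Exact two-sided p-value (enumerate n! = 362880 permutations of y under H0): p = 0.119439.
Step 5: alpha = 0.1. fail to reject H0.

tau_b = 0.4444 (C=26, D=10), p = 0.119439, fail to reject H0.


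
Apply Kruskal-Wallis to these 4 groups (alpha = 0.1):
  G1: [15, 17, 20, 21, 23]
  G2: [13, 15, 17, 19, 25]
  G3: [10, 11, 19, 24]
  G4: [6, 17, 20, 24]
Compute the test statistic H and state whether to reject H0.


Step 1: Combine all N = 18 observations and assign midranks.
sorted (value, group, rank): (6,G4,1), (10,G3,2), (11,G3,3), (13,G2,4), (15,G1,5.5), (15,G2,5.5), (17,G1,8), (17,G2,8), (17,G4,8), (19,G2,10.5), (19,G3,10.5), (20,G1,12.5), (20,G4,12.5), (21,G1,14), (23,G1,15), (24,G3,16.5), (24,G4,16.5), (25,G2,18)
Step 2: Sum ranks within each group.
R_1 = 55 (n_1 = 5)
R_2 = 46 (n_2 = 5)
R_3 = 32 (n_3 = 4)
R_4 = 38 (n_4 = 4)
Step 3: H = 12/(N(N+1)) * sum(R_i^2/n_i) - 3(N+1)
     = 12/(18*19) * (55^2/5 + 46^2/5 + 32^2/4 + 38^2/4) - 3*19
     = 0.035088 * 1645.2 - 57
     = 0.726316.
Step 4: Ties present; correction factor C = 1 - 48/(18^3 - 18) = 0.991744. Corrected H = 0.726316 / 0.991744 = 0.732362.
Step 5: Under H0, H ~ chi^2(3); p-value = 0.865567.
Step 6: alpha = 0.1. fail to reject H0.

H = 0.7324, df = 3, p = 0.865567, fail to reject H0.


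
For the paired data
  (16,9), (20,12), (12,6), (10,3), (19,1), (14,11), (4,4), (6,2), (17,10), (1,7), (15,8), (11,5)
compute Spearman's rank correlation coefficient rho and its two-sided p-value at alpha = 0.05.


Step 1: Rank x and y separately (midranks; no ties here).
rank(x): 16->9, 20->12, 12->6, 10->4, 19->11, 14->7, 4->2, 6->3, 17->10, 1->1, 15->8, 11->5
rank(y): 9->9, 12->12, 6->6, 3->3, 1->1, 11->11, 4->4, 2->2, 10->10, 7->7, 8->8, 5->5
Step 2: d_i = R_x(i) - R_y(i); compute d_i^2.
  (9-9)^2=0, (12-12)^2=0, (6-6)^2=0, (4-3)^2=1, (11-1)^2=100, (7-11)^2=16, (2-4)^2=4, (3-2)^2=1, (10-10)^2=0, (1-7)^2=36, (8-8)^2=0, (5-5)^2=0
sum(d^2) = 158.
Step 3: rho = 1 - 6*158 / (12*(12^2 - 1)) = 1 - 948/1716 = 0.447552.
Step 4: Under H0, t = rho * sqrt((n-2)/(1-rho^2)) = 1.5826 ~ t(10).
Step 5: Two-sided p-value from the t-distribution with 10 df = 0.144586.
Step 6: alpha = 0.05. fail to reject H0.

rho = 0.4476, p = 0.144586, fail to reject H0 at alpha = 0.05.


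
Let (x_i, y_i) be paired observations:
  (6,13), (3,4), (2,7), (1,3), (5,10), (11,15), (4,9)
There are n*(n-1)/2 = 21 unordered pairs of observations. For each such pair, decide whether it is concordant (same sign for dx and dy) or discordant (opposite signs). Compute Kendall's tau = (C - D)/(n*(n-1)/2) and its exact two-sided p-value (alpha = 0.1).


Step 1: Enumerate the 21 unordered pairs (i,j) with i<j and classify each by sign(x_j-x_i) * sign(y_j-y_i).
  (1,2):dx=-3,dy=-9->C; (1,3):dx=-4,dy=-6->C; (1,4):dx=-5,dy=-10->C; (1,5):dx=-1,dy=-3->C
  (1,6):dx=+5,dy=+2->C; (1,7):dx=-2,dy=-4->C; (2,3):dx=-1,dy=+3->D; (2,4):dx=-2,dy=-1->C
  (2,5):dx=+2,dy=+6->C; (2,6):dx=+8,dy=+11->C; (2,7):dx=+1,dy=+5->C; (3,4):dx=-1,dy=-4->C
  (3,5):dx=+3,dy=+3->C; (3,6):dx=+9,dy=+8->C; (3,7):dx=+2,dy=+2->C; (4,5):dx=+4,dy=+7->C
  (4,6):dx=+10,dy=+12->C; (4,7):dx=+3,dy=+6->C; (5,6):dx=+6,dy=+5->C; (5,7):dx=-1,dy=-1->C
  (6,7):dx=-7,dy=-6->C
Step 2: C = 20, D = 1, total pairs = 21.
Step 3: tau = (C - D)/(n(n-1)/2) = (20 - 1)/21 = 0.904762.
Step 4: Exact two-sided p-value (enumerate n! = 5040 permutations of y under H0): p = 0.002778.
Step 5: alpha = 0.1. reject H0.

tau_b = 0.9048 (C=20, D=1), p = 0.002778, reject H0.


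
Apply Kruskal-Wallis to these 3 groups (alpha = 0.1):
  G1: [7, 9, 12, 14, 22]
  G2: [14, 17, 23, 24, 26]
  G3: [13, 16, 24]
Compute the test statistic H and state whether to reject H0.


Step 1: Combine all N = 13 observations and assign midranks.
sorted (value, group, rank): (7,G1,1), (9,G1,2), (12,G1,3), (13,G3,4), (14,G1,5.5), (14,G2,5.5), (16,G3,7), (17,G2,8), (22,G1,9), (23,G2,10), (24,G2,11.5), (24,G3,11.5), (26,G2,13)
Step 2: Sum ranks within each group.
R_1 = 20.5 (n_1 = 5)
R_2 = 48 (n_2 = 5)
R_3 = 22.5 (n_3 = 3)
Step 3: H = 12/(N(N+1)) * sum(R_i^2/n_i) - 3(N+1)
     = 12/(13*14) * (20.5^2/5 + 48^2/5 + 22.5^2/3) - 3*14
     = 0.065934 * 713.6 - 42
     = 5.050549.
Step 4: Ties present; correction factor C = 1 - 12/(13^3 - 13) = 0.994505. Corrected H = 5.050549 / 0.994505 = 5.078453.
Step 5: Under H0, H ~ chi^2(2); p-value = 0.078927.
Step 6: alpha = 0.1. reject H0.

H = 5.0785, df = 2, p = 0.078927, reject H0.


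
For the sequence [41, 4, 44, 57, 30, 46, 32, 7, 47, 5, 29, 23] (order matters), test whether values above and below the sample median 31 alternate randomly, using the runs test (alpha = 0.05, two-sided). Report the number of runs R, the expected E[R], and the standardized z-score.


Step 1: Compute median = 31; label A = above, B = below.
Labels in order: ABAABAABABBB  (n_A = 6, n_B = 6)
Step 2: Count runs R = 8.
Step 3: Under H0 (random ordering), E[R] = 2*n_A*n_B/(n_A+n_B) + 1 = 2*6*6/12 + 1 = 7.0000.
        Var[R] = 2*n_A*n_B*(2*n_A*n_B - n_A - n_B) / ((n_A+n_B)^2 * (n_A+n_B-1)) = 4320/1584 = 2.7273.
        SD[R] = 1.6514.
Step 4: Continuity-corrected z = (R - 0.5 - E[R]) / SD[R] = (8 - 0.5 - 7.0000) / 1.6514 = 0.3028.
Step 5: Two-sided p-value via normal approximation = 2*(1 - Phi(|z|)) = 0.762069.
Step 6: alpha = 0.05. fail to reject H0.

R = 8, z = 0.3028, p = 0.762069, fail to reject H0.


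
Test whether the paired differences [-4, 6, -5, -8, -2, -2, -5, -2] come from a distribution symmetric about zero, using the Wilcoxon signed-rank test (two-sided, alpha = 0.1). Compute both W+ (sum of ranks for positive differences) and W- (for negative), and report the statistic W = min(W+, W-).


Step 1: Drop any zero differences (none here) and take |d_i|.
|d| = [4, 6, 5, 8, 2, 2, 5, 2]
Step 2: Midrank |d_i| (ties get averaged ranks).
ranks: |4|->4, |6|->7, |5|->5.5, |8|->8, |2|->2, |2|->2, |5|->5.5, |2|->2
Step 3: Attach original signs; sum ranks with positive sign and with negative sign.
W+ = 7 = 7
W- = 4 + 5.5 + 8 + 2 + 2 + 5.5 + 2 = 29
(Check: W+ + W- = 36 should equal n(n+1)/2 = 36.)
Step 4: Test statistic W = min(W+, W-) = 7.
Step 5: Ties in |d|, so use the tie-corrected normal approximation.
        E[W] = n(n+1)/4 = 8*9/4 = 18.
        Tie groups: |d|=2 (t=3), |d|=5 (t=2); sum(t^3 - t) = 30.
        Var[W] = n(n+1)(2n+1)/24 - sum(t^3-t)/48 = 1224/24 - 30/48 = 50.375.
        z = (W - E[W]) / sqrt(Var[W]) = (7 - 18) / 7.0975 = -1.5498.
        Two-sided p = 2*Phi(z) = 0.121181.
Step 6: alpha = 0.1. fail to reject H0.

W+ = 7, W- = 29, W = min = 7, p = 0.121181, fail to reject H0.


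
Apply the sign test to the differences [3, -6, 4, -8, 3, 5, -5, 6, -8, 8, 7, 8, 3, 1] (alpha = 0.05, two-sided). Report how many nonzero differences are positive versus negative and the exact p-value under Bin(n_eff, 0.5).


Step 1: Discard zero differences. Original n = 14; n_eff = number of nonzero differences = 14.
Nonzero differences (with sign): +3, -6, +4, -8, +3, +5, -5, +6, -8, +8, +7, +8, +3, +1
Step 2: Count signs: positive = 10, negative = 4.
Step 3: Under H0: P(positive) = 0.5, so the number of positives S ~ Bin(14, 0.5).
Step 4: Two-sided exact p-value = sum of Bin(14,0.5) probabilities at or below the observed probability = 0.179565.
Step 5: alpha = 0.05. fail to reject H0.

n_eff = 14, pos = 10, neg = 4, p = 0.179565, fail to reject H0.


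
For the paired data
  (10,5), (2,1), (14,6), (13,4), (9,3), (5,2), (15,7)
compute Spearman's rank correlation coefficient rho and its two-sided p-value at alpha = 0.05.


Step 1: Rank x and y separately (midranks; no ties here).
rank(x): 10->4, 2->1, 14->6, 13->5, 9->3, 5->2, 15->7
rank(y): 5->5, 1->1, 6->6, 4->4, 3->3, 2->2, 7->7
Step 2: d_i = R_x(i) - R_y(i); compute d_i^2.
  (4-5)^2=1, (1-1)^2=0, (6-6)^2=0, (5-4)^2=1, (3-3)^2=0, (2-2)^2=0, (7-7)^2=0
sum(d^2) = 2.
Step 3: rho = 1 - 6*2 / (7*(7^2 - 1)) = 1 - 12/336 = 0.964286.
Step 4: Under H0, t = rho * sqrt((n-2)/(1-rho^2)) = 8.1408 ~ t(5).
Step 5: Two-sided p-value from the t-distribution with 5 df = 0.000454.
Step 6: alpha = 0.05. reject H0.

rho = 0.9643, p = 0.000454, reject H0 at alpha = 0.05.


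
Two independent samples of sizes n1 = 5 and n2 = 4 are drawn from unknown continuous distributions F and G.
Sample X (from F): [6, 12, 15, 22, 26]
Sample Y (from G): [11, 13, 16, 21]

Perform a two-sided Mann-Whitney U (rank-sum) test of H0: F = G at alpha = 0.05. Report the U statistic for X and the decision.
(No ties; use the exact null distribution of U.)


Step 1: Combine and sort all 9 observations; assign midranks.
sorted (value, group): (6,X), (11,Y), (12,X), (13,Y), (15,X), (16,Y), (21,Y), (22,X), (26,X)
ranks: 6->1, 11->2, 12->3, 13->4, 15->5, 16->6, 21->7, 22->8, 26->9
Step 2: Rank sum for X: R1 = 1 + 3 + 5 + 8 + 9 = 26.
Step 3: U_X = R1 - n1(n1+1)/2 = 26 - 5*6/2 = 26 - 15 = 11.
       U_Y = n1*n2 - U_X = 20 - 11 = 9.
Step 4: No ties, so the exact null distribution of U (based on enumerating the C(9,5) = 126 equally likely rank assignments) gives the two-sided p-value.
Step 5: p-value = 0.904762; compare to alpha = 0.05. fail to reject H0.

U_X = 11, p = 0.904762, fail to reject H0 at alpha = 0.05.


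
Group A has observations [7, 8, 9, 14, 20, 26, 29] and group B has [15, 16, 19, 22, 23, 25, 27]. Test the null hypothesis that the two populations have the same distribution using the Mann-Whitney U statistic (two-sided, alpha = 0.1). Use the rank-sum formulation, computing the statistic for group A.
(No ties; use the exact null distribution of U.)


Step 1: Combine and sort all 14 observations; assign midranks.
sorted (value, group): (7,X), (8,X), (9,X), (14,X), (15,Y), (16,Y), (19,Y), (20,X), (22,Y), (23,Y), (25,Y), (26,X), (27,Y), (29,X)
ranks: 7->1, 8->2, 9->3, 14->4, 15->5, 16->6, 19->7, 20->8, 22->9, 23->10, 25->11, 26->12, 27->13, 29->14
Step 2: Rank sum for X: R1 = 1 + 2 + 3 + 4 + 8 + 12 + 14 = 44.
Step 3: U_X = R1 - n1(n1+1)/2 = 44 - 7*8/2 = 44 - 28 = 16.
       U_Y = n1*n2 - U_X = 49 - 16 = 33.
Step 4: No ties, so the exact null distribution of U (based on enumerating the C(14,7) = 3432 equally likely rank assignments) gives the two-sided p-value.
Step 5: p-value = 0.317599; compare to alpha = 0.1. fail to reject H0.

U_X = 16, p = 0.317599, fail to reject H0 at alpha = 0.1.


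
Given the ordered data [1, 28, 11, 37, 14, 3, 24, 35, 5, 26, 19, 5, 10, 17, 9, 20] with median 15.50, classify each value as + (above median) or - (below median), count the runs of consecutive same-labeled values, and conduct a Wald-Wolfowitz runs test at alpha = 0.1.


Step 1: Compute median = 15.50; label A = above, B = below.
Labels in order: BABABBAABAABBABA  (n_A = 8, n_B = 8)
Step 2: Count runs R = 12.
Step 3: Under H0 (random ordering), E[R] = 2*n_A*n_B/(n_A+n_B) + 1 = 2*8*8/16 + 1 = 9.0000.
        Var[R] = 2*n_A*n_B*(2*n_A*n_B - n_A - n_B) / ((n_A+n_B)^2 * (n_A+n_B-1)) = 14336/3840 = 3.7333.
        SD[R] = 1.9322.
Step 4: Continuity-corrected z = (R - 0.5 - E[R]) / SD[R] = (12 - 0.5 - 9.0000) / 1.9322 = 1.2939.
Step 5: Two-sided p-value via normal approximation = 2*(1 - Phi(|z|)) = 0.195709.
Step 6: alpha = 0.1. fail to reject H0.

R = 12, z = 1.2939, p = 0.195709, fail to reject H0.


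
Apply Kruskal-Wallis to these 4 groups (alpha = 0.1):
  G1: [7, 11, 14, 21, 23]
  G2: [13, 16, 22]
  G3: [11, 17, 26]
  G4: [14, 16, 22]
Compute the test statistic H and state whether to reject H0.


Step 1: Combine all N = 14 observations and assign midranks.
sorted (value, group, rank): (7,G1,1), (11,G1,2.5), (11,G3,2.5), (13,G2,4), (14,G1,5.5), (14,G4,5.5), (16,G2,7.5), (16,G4,7.5), (17,G3,9), (21,G1,10), (22,G2,11.5), (22,G4,11.5), (23,G1,13), (26,G3,14)
Step 2: Sum ranks within each group.
R_1 = 32 (n_1 = 5)
R_2 = 23 (n_2 = 3)
R_3 = 25.5 (n_3 = 3)
R_4 = 24.5 (n_4 = 3)
Step 3: H = 12/(N(N+1)) * sum(R_i^2/n_i) - 3(N+1)
     = 12/(14*15) * (32^2/5 + 23^2/3 + 25.5^2/3 + 24.5^2/3) - 3*15
     = 0.057143 * 797.967 - 45
     = 0.598095.
Step 4: Ties present; correction factor C = 1 - 24/(14^3 - 14) = 0.991209. Corrected H = 0.598095 / 0.991209 = 0.603400.
Step 5: Under H0, H ~ chi^2(3); p-value = 0.895654.
Step 6: alpha = 0.1. fail to reject H0.

H = 0.6034, df = 3, p = 0.895654, fail to reject H0.


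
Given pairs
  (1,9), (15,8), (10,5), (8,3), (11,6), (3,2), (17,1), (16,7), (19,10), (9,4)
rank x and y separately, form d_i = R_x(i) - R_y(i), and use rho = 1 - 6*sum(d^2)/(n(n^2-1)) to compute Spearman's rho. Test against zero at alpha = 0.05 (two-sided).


Step 1: Rank x and y separately (midranks; no ties here).
rank(x): 1->1, 15->7, 10->5, 8->3, 11->6, 3->2, 17->9, 16->8, 19->10, 9->4
rank(y): 9->9, 8->8, 5->5, 3->3, 6->6, 2->2, 1->1, 7->7, 10->10, 4->4
Step 2: d_i = R_x(i) - R_y(i); compute d_i^2.
  (1-9)^2=64, (7-8)^2=1, (5-5)^2=0, (3-3)^2=0, (6-6)^2=0, (2-2)^2=0, (9-1)^2=64, (8-7)^2=1, (10-10)^2=0, (4-4)^2=0
sum(d^2) = 130.
Step 3: rho = 1 - 6*130 / (10*(10^2 - 1)) = 1 - 780/990 = 0.212121.
Step 4: Under H0, t = rho * sqrt((n-2)/(1-rho^2)) = 0.6139 ~ t(8).
Step 5: Two-sided p-value from the t-distribution with 8 df = 0.556306.
Step 6: alpha = 0.05. fail to reject H0.

rho = 0.2121, p = 0.556306, fail to reject H0 at alpha = 0.05.


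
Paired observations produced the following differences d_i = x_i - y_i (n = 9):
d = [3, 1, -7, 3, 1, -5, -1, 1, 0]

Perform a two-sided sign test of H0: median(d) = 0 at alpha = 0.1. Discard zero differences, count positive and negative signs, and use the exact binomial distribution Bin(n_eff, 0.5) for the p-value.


Step 1: Discard zero differences. Original n = 9; n_eff = number of nonzero differences = 8.
Nonzero differences (with sign): +3, +1, -7, +3, +1, -5, -1, +1
Step 2: Count signs: positive = 5, negative = 3.
Step 3: Under H0: P(positive) = 0.5, so the number of positives S ~ Bin(8, 0.5).
Step 4: Two-sided exact p-value = sum of Bin(8,0.5) probabilities at or below the observed probability = 0.726562.
Step 5: alpha = 0.1. fail to reject H0.

n_eff = 8, pos = 5, neg = 3, p = 0.726562, fail to reject H0.


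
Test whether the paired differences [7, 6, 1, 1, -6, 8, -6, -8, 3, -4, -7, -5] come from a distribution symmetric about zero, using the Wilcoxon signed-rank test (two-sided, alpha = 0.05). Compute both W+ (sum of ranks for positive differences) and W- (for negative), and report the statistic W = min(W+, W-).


Step 1: Drop any zero differences (none here) and take |d_i|.
|d| = [7, 6, 1, 1, 6, 8, 6, 8, 3, 4, 7, 5]
Step 2: Midrank |d_i| (ties get averaged ranks).
ranks: |7|->9.5, |6|->7, |1|->1.5, |1|->1.5, |6|->7, |8|->11.5, |6|->7, |8|->11.5, |3|->3, |4|->4, |7|->9.5, |5|->5
Step 3: Attach original signs; sum ranks with positive sign and with negative sign.
W+ = 9.5 + 7 + 1.5 + 1.5 + 11.5 + 3 = 34
W- = 7 + 7 + 11.5 + 4 + 9.5 + 5 = 44
(Check: W+ + W- = 78 should equal n(n+1)/2 = 78.)
Step 4: Test statistic W = min(W+, W-) = 34.
Step 5: Ties in |d|, so use the tie-corrected normal approximation.
        E[W] = n(n+1)/4 = 12*13/4 = 39.
        Tie groups: |d|=1 (t=2), |d|=6 (t=3), |d|=7 (t=2), |d|=8 (t=2); sum(t^3 - t) = 42.
        Var[W] = n(n+1)(2n+1)/24 - sum(t^3-t)/48 = 3900/24 - 42/48 = 161.625.
        z = (W - E[W]) / sqrt(Var[W]) = (34 - 39) / 12.7132 = -0.3933.
        Two-sided p = 2*Phi(z) = 0.694103.
Step 6: alpha = 0.05. fail to reject H0.

W+ = 34, W- = 44, W = min = 34, p = 0.694103, fail to reject H0.


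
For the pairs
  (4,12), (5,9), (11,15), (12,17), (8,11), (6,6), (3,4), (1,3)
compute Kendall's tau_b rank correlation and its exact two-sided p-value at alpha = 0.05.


Step 1: Enumerate the 28 unordered pairs (i,j) with i<j and classify each by sign(x_j-x_i) * sign(y_j-y_i).
  (1,2):dx=+1,dy=-3->D; (1,3):dx=+7,dy=+3->C; (1,4):dx=+8,dy=+5->C; (1,5):dx=+4,dy=-1->D
  (1,6):dx=+2,dy=-6->D; (1,7):dx=-1,dy=-8->C; (1,8):dx=-3,dy=-9->C; (2,3):dx=+6,dy=+6->C
  (2,4):dx=+7,dy=+8->C; (2,5):dx=+3,dy=+2->C; (2,6):dx=+1,dy=-3->D; (2,7):dx=-2,dy=-5->C
  (2,8):dx=-4,dy=-6->C; (3,4):dx=+1,dy=+2->C; (3,5):dx=-3,dy=-4->C; (3,6):dx=-5,dy=-9->C
  (3,7):dx=-8,dy=-11->C; (3,8):dx=-10,dy=-12->C; (4,5):dx=-4,dy=-6->C; (4,6):dx=-6,dy=-11->C
  (4,7):dx=-9,dy=-13->C; (4,8):dx=-11,dy=-14->C; (5,6):dx=-2,dy=-5->C; (5,7):dx=-5,dy=-7->C
  (5,8):dx=-7,dy=-8->C; (6,7):dx=-3,dy=-2->C; (6,8):dx=-5,dy=-3->C; (7,8):dx=-2,dy=-1->C
Step 2: C = 24, D = 4, total pairs = 28.
Step 3: tau = (C - D)/(n(n-1)/2) = (24 - 4)/28 = 0.714286.
Step 4: Exact two-sided p-value (enumerate n! = 40320 permutations of y under H0): p = 0.014137.
Step 5: alpha = 0.05. reject H0.

tau_b = 0.7143 (C=24, D=4), p = 0.014137, reject H0.


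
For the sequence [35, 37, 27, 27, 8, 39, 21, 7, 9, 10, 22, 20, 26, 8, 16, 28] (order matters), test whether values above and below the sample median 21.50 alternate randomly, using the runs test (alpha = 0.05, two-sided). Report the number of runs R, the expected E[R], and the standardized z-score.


Step 1: Compute median = 21.50; label A = above, B = below.
Labels in order: AAAABABBBBABABBA  (n_A = 8, n_B = 8)
Step 2: Count runs R = 9.
Step 3: Under H0 (random ordering), E[R] = 2*n_A*n_B/(n_A+n_B) + 1 = 2*8*8/16 + 1 = 9.0000.
        Var[R] = 2*n_A*n_B*(2*n_A*n_B - n_A - n_B) / ((n_A+n_B)^2 * (n_A+n_B-1)) = 14336/3840 = 3.7333.
        SD[R] = 1.9322.
Step 4: R = E[R], so z = 0 with no continuity correction.
Step 5: Two-sided p-value via normal approximation = 2*(1 - Phi(|z|)) = 1.000000.
Step 6: alpha = 0.05. fail to reject H0.

R = 9, z = 0.0000, p = 1.000000, fail to reject H0.


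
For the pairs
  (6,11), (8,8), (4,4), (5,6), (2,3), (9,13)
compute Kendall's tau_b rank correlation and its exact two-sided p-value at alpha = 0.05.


Step 1: Enumerate the 15 unordered pairs (i,j) with i<j and classify each by sign(x_j-x_i) * sign(y_j-y_i).
  (1,2):dx=+2,dy=-3->D; (1,3):dx=-2,dy=-7->C; (1,4):dx=-1,dy=-5->C; (1,5):dx=-4,dy=-8->C
  (1,6):dx=+3,dy=+2->C; (2,3):dx=-4,dy=-4->C; (2,4):dx=-3,dy=-2->C; (2,5):dx=-6,dy=-5->C
  (2,6):dx=+1,dy=+5->C; (3,4):dx=+1,dy=+2->C; (3,5):dx=-2,dy=-1->C; (3,6):dx=+5,dy=+9->C
  (4,5):dx=-3,dy=-3->C; (4,6):dx=+4,dy=+7->C; (5,6):dx=+7,dy=+10->C
Step 2: C = 14, D = 1, total pairs = 15.
Step 3: tau = (C - D)/(n(n-1)/2) = (14 - 1)/15 = 0.866667.
Step 4: Exact two-sided p-value (enumerate n! = 720 permutations of y under H0): p = 0.016667.
Step 5: alpha = 0.05. reject H0.

tau_b = 0.8667 (C=14, D=1), p = 0.016667, reject H0.


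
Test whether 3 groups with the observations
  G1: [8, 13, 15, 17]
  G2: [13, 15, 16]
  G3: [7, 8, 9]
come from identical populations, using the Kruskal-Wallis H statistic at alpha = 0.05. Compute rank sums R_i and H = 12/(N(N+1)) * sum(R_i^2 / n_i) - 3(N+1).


Step 1: Combine all N = 10 observations and assign midranks.
sorted (value, group, rank): (7,G3,1), (8,G1,2.5), (8,G3,2.5), (9,G3,4), (13,G1,5.5), (13,G2,5.5), (15,G1,7.5), (15,G2,7.5), (16,G2,9), (17,G1,10)
Step 2: Sum ranks within each group.
R_1 = 25.5 (n_1 = 4)
R_2 = 22 (n_2 = 3)
R_3 = 7.5 (n_3 = 3)
Step 3: H = 12/(N(N+1)) * sum(R_i^2/n_i) - 3(N+1)
     = 12/(10*11) * (25.5^2/4 + 22^2/3 + 7.5^2/3) - 3*11
     = 0.109091 * 342.646 - 33
     = 4.379545.
Step 4: Ties present; correction factor C = 1 - 18/(10^3 - 10) = 0.981818. Corrected H = 4.379545 / 0.981818 = 4.460648.
Step 5: Under H0, H ~ chi^2(2); p-value = 0.107494.
Step 6: alpha = 0.05. fail to reject H0.

H = 4.4606, df = 2, p = 0.107494, fail to reject H0.


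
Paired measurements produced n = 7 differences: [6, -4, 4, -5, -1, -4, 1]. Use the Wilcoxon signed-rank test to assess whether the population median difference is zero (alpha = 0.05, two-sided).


Step 1: Drop any zero differences (none here) and take |d_i|.
|d| = [6, 4, 4, 5, 1, 4, 1]
Step 2: Midrank |d_i| (ties get averaged ranks).
ranks: |6|->7, |4|->4, |4|->4, |5|->6, |1|->1.5, |4|->4, |1|->1.5
Step 3: Attach original signs; sum ranks with positive sign and with negative sign.
W+ = 7 + 4 + 1.5 = 12.5
W- = 4 + 6 + 1.5 + 4 = 15.5
(Check: W+ + W- = 28 should equal n(n+1)/2 = 28.)
Step 4: Test statistic W = min(W+, W-) = 12.5.
Step 5: Ties in |d|, so use the tie-corrected normal approximation.
        E[W] = n(n+1)/4 = 7*8/4 = 14.
        Tie groups: |d|=1 (t=2), |d|=4 (t=3); sum(t^3 - t) = 30.
        Var[W] = n(n+1)(2n+1)/24 - sum(t^3-t)/48 = 840/24 - 30/48 = 34.375.
        z = (W - E[W]) / sqrt(Var[W]) = (12.5 - 14) / 5.8630 = -0.2558.
        Two-sided p = 2*Phi(z) = 0.798074.
Step 6: alpha = 0.05. fail to reject H0.

W+ = 12.5, W- = 15.5, W = min = 12.5, p = 0.798074, fail to reject H0.


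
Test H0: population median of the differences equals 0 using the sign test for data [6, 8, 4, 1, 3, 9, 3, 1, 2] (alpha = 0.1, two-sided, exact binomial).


Step 1: Discard zero differences. Original n = 9; n_eff = number of nonzero differences = 9.
Nonzero differences (with sign): +6, +8, +4, +1, +3, +9, +3, +1, +2
Step 2: Count signs: positive = 9, negative = 0.
Step 3: Under H0: P(positive) = 0.5, so the number of positives S ~ Bin(9, 0.5).
Step 4: Two-sided exact p-value = sum of Bin(9,0.5) probabilities at or below the observed probability = 0.003906.
Step 5: alpha = 0.1. reject H0.

n_eff = 9, pos = 9, neg = 0, p = 0.003906, reject H0.


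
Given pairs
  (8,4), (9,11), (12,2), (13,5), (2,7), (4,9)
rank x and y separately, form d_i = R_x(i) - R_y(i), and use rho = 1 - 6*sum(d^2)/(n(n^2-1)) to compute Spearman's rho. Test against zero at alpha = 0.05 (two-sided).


Step 1: Rank x and y separately (midranks; no ties here).
rank(x): 8->3, 9->4, 12->5, 13->6, 2->1, 4->2
rank(y): 4->2, 11->6, 2->1, 5->3, 7->4, 9->5
Step 2: d_i = R_x(i) - R_y(i); compute d_i^2.
  (3-2)^2=1, (4-6)^2=4, (5-1)^2=16, (6-3)^2=9, (1-4)^2=9, (2-5)^2=9
sum(d^2) = 48.
Step 3: rho = 1 - 6*48 / (6*(6^2 - 1)) = 1 - 288/210 = -0.371429.
Step 4: Under H0, t = rho * sqrt((n-2)/(1-rho^2)) = -0.8001 ~ t(4).
Step 5: Two-sided p-value from the t-distribution with 4 df = 0.468478.
Step 6: alpha = 0.05. fail to reject H0.

rho = -0.3714, p = 0.468478, fail to reject H0 at alpha = 0.05.


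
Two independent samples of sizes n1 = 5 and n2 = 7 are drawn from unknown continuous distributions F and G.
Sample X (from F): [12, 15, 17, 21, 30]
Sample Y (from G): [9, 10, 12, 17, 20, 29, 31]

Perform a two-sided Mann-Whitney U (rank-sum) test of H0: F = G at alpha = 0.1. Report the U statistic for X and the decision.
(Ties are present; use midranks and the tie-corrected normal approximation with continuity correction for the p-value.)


Step 1: Combine and sort all 12 observations; assign midranks.
sorted (value, group): (9,Y), (10,Y), (12,X), (12,Y), (15,X), (17,X), (17,Y), (20,Y), (21,X), (29,Y), (30,X), (31,Y)
ranks: 9->1, 10->2, 12->3.5, 12->3.5, 15->5, 17->6.5, 17->6.5, 20->8, 21->9, 29->10, 30->11, 31->12
Step 2: Rank sum for X: R1 = 3.5 + 5 + 6.5 + 9 + 11 = 35.
Step 3: U_X = R1 - n1(n1+1)/2 = 35 - 5*6/2 = 35 - 15 = 20.
       U_Y = n1*n2 - U_X = 35 - 20 = 15.
Step 4: Ties are present, so use the tie-corrected normal approximation (with continuity correction) for the p-value.
Step 5: p-value = 0.744469; compare to alpha = 0.1. fail to reject H0.

U_X = 20, p = 0.744469, fail to reject H0 at alpha = 0.1.


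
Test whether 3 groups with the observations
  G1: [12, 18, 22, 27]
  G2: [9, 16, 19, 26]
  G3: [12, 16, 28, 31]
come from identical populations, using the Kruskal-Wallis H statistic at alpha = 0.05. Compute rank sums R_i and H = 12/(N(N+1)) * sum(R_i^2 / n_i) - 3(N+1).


Step 1: Combine all N = 12 observations and assign midranks.
sorted (value, group, rank): (9,G2,1), (12,G1,2.5), (12,G3,2.5), (16,G2,4.5), (16,G3,4.5), (18,G1,6), (19,G2,7), (22,G1,8), (26,G2,9), (27,G1,10), (28,G3,11), (31,G3,12)
Step 2: Sum ranks within each group.
R_1 = 26.5 (n_1 = 4)
R_2 = 21.5 (n_2 = 4)
R_3 = 30 (n_3 = 4)
Step 3: H = 12/(N(N+1)) * sum(R_i^2/n_i) - 3(N+1)
     = 12/(12*13) * (26.5^2/4 + 21.5^2/4 + 30^2/4) - 3*13
     = 0.076923 * 516.125 - 39
     = 0.701923.
Step 4: Ties present; correction factor C = 1 - 12/(12^3 - 12) = 0.993007. Corrected H = 0.701923 / 0.993007 = 0.706866.
Step 5: Under H0, H ~ chi^2(2); p-value = 0.702273.
Step 6: alpha = 0.05. fail to reject H0.

H = 0.7069, df = 2, p = 0.702273, fail to reject H0.
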